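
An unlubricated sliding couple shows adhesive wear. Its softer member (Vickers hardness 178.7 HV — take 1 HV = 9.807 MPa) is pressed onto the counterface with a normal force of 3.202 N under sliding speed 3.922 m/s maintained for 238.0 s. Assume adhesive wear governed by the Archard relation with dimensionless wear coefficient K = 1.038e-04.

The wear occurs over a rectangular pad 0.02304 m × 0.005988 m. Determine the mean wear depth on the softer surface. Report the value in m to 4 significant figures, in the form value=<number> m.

All working math maintains exact precision — intermediates are displayed rounded; one final rounding: four significant digits.
Convert: Total distance L = v·t = 3.922 m/s × 238.0 s = 933.4 m.
Convert: Hardness H = 178.7 HV × 9.807 MPa/HV = 1753 MPa = 1.753e+09 Pa.
Convert: Contact area A = 0.02304 m × 0.005988 m = 1.380e-04 m².
Expressed in SI base units: W = 3.202 N, H = 1.753e+09 Pa, K = 1.038e-04.
The Archard volume V = K·W·L/H = 1.038e-04 · 3.202 · 933.4 / 1.753e+09 = 1.770e-10 m³.
Depth h = V/A = 1.770e-10 / 1.380e-04 = 1.283e-06 m.

value=1.283e-06 m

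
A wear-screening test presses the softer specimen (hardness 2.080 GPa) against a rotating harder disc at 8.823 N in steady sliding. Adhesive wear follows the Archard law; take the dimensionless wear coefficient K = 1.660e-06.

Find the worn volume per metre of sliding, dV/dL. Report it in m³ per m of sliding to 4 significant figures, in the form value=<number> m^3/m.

value=7.041e-15 m^3/m

All arithmetic holds full float precision; intermediate values are printed rounded. Rounded just once, at four significant digits.
Hardness H = 2.080 GPa = 2.080e+09 Pa.
SI base units throughout: W = 8.823 N, H = 2.080e+09 Pa, K = 1.660e-06.
Rate of wear dV/dL = K·W/H (no L dependence): 1.660e-06 · 8.823 / 2.080e+09 = 7.041e-15 m³/m.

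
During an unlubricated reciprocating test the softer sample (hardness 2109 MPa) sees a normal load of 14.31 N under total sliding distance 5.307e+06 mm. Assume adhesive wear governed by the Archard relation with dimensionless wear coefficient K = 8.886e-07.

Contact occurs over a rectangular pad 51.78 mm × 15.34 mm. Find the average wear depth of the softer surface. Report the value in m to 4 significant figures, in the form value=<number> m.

Displayed values are rounded. Each operation holds exact precision. Rounded just once, at 4 significant figures.
Convert: Distance L = 5.307e+06 mm = 5307 m.
Convert: Hardness H = 2109 MPa = 2.109e+09 Pa.
Convert: Pad sides 51.78 mm × 15.34 mm = 0.05178 m × 0.01534 m. Contact area A = 0.05178 m × 0.01534 m = 7.943e-04 m².
Restated in SI base units: W = 14.31 N, H = 2.109e+09 Pa, K = 8.886e-07.
Worn volume V = K·W·L/H = 8.886e-07 · 14.31 · 5307 / 2.109e+09 = 3.200e-11 m³.
Depth of wear h = V/A = 3.200e-11 / 7.943e-04 = 4.028e-08 m.

value=4.028e-08 m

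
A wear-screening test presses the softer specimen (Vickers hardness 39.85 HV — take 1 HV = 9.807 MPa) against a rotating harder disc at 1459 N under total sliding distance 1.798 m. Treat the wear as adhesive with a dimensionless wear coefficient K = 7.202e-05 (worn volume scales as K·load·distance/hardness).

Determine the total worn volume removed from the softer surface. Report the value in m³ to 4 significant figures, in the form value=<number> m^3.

All working math runs at full float precision, and intermediate values are shown rounded, and one final rounding, at 4 significant figures.
Hardness H = 39.85 HV × 9.807 MPa/HV = 390.8 MPa = 3.908e+08 Pa.
Expressed in SI base units: W = 1459 N, H = 3.908e+08 Pa, K = 7.202e-05.
By Archard's law, V = K·W·L/H = 7.202e-05 · 1459 · 1.798 / 3.908e+08 = 4.834e-10 m³.

value=4.834e-10 m^3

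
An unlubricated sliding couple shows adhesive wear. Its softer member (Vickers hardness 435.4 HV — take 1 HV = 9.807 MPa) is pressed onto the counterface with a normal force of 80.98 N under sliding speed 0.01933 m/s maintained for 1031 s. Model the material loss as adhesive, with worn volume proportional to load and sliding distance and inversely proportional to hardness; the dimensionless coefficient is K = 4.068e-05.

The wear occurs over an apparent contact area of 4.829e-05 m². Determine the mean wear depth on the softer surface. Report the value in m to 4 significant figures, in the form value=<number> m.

value=3.184e-07 m

Intermediates are shown rounded; the computation runs at full precision; a lone final rounding: 4 significant figures.
Convert: Distance L = v·t = 0.01933 m/s × 1031 s = 19.93 m.
Convert: Hardness H = 435.4 HV × 9.807 MPa/HV = 4270 MPa = 4.270e+09 Pa.
As SI base values: W = 80.98 N, H = 4.270e+09 Pa, K = 4.068e-05.
Wear volume V = K·W·L/H = 4.068e-05 · 80.98 · 19.93 / 4.270e+09 = 1.538e-11 m³.
Depth of wear h = V/A = 1.538e-11 / 4.829e-05 = 3.184e-07 m.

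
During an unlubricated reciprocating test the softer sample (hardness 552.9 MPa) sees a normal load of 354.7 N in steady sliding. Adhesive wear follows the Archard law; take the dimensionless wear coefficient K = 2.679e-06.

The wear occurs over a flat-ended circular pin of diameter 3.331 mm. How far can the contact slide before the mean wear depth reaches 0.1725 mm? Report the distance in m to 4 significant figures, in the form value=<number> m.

Intermediates are displayed rounded; the algebra keeps exact precision; one last rounding, at 4 significant digits.
Convert: Hardness H = 552.9 MPa = 5.529e+08 Pa.
Convert: Pin diameter d = 3.331 mm = 0.003331 m. Contact area A = π·d²/4 = π·(0.003331 m)²/4 = 8.714e-06 m².
Convert: Depth limit h_lim = 0.1725 mm = 1.725e-04 m.
Restated in SI base units: W = 354.7 N, H = 5.529e+08 Pa, K = 2.679e-06.
Permissible volume V_lim = h_lim·A = 1.725e-04 · 8.714e-06 = 1.503e-09 m³.
So the life L = V_lim·H/(K·W) = 1.503e-09 · 5.529e+08 / (2.679e-06 · 354.7) = 874.7 m.

value=874.7 m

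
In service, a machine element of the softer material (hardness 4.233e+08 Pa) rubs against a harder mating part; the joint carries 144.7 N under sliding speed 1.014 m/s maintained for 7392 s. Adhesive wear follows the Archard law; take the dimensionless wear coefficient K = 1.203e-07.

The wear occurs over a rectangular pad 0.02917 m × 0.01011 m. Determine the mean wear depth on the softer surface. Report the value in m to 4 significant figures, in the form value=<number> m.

Each operation holds full float precision; intermediate values are shown rounded — one final rounding, at 4 significant digits.
Distance covered L = v·t = 1.014 m/s × 7392 s = 7495 m.
Contact area A = 0.02917 m × 0.01011 m = 2.949e-04 m².
As SI base values: W = 144.7 N, H = 4.233e+08 Pa, K = 1.203e-07.
Worn volume V = K·W·L/H = 1.203e-07 · 144.7 · 7495 / 4.233e+08 = 3.082e-10 m³.
Depth of wear h = V/A = 3.082e-10 / 2.949e-04 = 1.045e-06 m.

value=1.045e-06 m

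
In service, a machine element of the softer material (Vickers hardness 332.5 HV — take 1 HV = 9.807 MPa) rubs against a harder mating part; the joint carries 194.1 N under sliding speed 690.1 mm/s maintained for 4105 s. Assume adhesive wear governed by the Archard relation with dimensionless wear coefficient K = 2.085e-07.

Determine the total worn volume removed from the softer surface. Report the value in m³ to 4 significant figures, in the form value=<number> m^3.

value=3.516e-11 m^3

The computation maintains full precision; the intermediates are printed rounded. Rounded just once, at four significant figures.
Convert: Sliding speed v = 690.1 mm/s = 0.6901 m/s. Distance L = v·t = 0.6901 m/s × 4105 s = 2833 m.
Convert: Hardness H = 332.5 HV × 9.807 MPa/HV = 3261 MPa = 3.261e+09 Pa.
Working in SI base units: W = 194.1 N, H = 3.261e+09 Pa, K = 2.085e-07.
By Archard's law, V = K·W·L/H = 2.085e-07 · 194.1 · 2833 / 3.261e+09 = 3.516e-11 m³.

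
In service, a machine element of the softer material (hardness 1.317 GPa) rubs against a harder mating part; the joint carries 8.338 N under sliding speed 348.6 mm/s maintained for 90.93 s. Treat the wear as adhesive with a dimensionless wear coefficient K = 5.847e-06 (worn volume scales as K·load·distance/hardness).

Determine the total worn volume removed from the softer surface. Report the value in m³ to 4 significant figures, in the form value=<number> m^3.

value=1.173e-12 m^3

Intermediates are shown rounded. Every step holds full precision. Rounded once at the end: 4 significant digits.
Convert: Sliding speed v = 348.6 mm/s = 0.3486 m/s. Distance covered L = v·t = 0.3486 m/s × 90.93 s = 31.70 m.
Convert: Hardness H = 1.317 GPa = 1.317e+09 Pa.
Expressed in SI base units: W = 8.338 N, H = 1.317e+09 Pa, K = 5.847e-06.
The Archard volume V = K·W·L/H = 5.847e-06 · 8.338 · 31.70 / 1.317e+09 = 1.173e-12 m³.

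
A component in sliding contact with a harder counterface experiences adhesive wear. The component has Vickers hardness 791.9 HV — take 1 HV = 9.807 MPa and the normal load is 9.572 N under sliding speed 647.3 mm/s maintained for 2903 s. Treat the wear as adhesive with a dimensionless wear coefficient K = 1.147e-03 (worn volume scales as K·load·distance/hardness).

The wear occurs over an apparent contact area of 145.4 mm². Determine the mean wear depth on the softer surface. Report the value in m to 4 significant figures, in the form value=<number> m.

Quoted intermediates are rounded, and all working math holds full float precision; rounded just once to 4 significant figures.
Sliding speed v = 647.3 mm/s = 0.6473 m/s. Sliding distance L = v·t = 0.6473 m/s × 2903 s = 1879 m.
Hardness H = 791.9 HV × 9.807 MPa/HV = 7766 MPa = 7.766e+09 Pa.
Contact area A = 145.4 mm² = 1.454e-04 m².
Collected in SI base units: W = 9.572 N, H = 7.766e+09 Pa, K = 1.147e-03.
Worn volume V = K·W·L/H = 1.147e-03 · 9.572 · 1879 / 7.766e+09 = 2.657e-09 m³.
Mean depth h = V/A = 2.657e-09 / 1.454e-04 = 1.827e-05 m.

value=1.827e-05 m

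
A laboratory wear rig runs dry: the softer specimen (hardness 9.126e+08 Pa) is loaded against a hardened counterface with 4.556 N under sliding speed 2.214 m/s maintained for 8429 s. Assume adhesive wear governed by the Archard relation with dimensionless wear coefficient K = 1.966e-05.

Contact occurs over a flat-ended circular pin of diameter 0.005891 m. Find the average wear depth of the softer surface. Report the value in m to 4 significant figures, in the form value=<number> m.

value=6.720e-05 m

Intermediates are displayed rounded, and all working math maintains exact precision; rounded once at the end, at 4 significant figures.
Convert: Distance L = v·t = 2.214 m/s × 8429 s = 1.866e+04 m.
Convert: Contact area A = π·d²/4 = π·(0.005891 m)²/4 = 2.726e-05 m².
As SI base values: W = 4.556 N, H = 9.126e+08 Pa, K = 1.966e-05.
The Archard volume V = K·W·L/H = 1.966e-05 · 4.556 · 1.866e+04 / 9.126e+08 = 1.832e-09 m³.
Wear depth h = V/A = 1.832e-09 / 2.726e-05 = 6.720e-05 m.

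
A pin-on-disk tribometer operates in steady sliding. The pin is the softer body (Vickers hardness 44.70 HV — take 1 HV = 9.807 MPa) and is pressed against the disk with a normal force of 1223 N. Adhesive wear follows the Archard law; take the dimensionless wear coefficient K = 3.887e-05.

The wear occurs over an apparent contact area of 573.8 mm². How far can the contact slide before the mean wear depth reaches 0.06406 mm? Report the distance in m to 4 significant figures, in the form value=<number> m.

value=339.0 m

The computation runs at full precision; printed values are rounded. Rounded just once to 4 significant digits.
Hardness H = 44.70 HV × 9.807 MPa/HV = 438.4 MPa = 4.384e+08 Pa.
Contact area A = 573.8 mm² = 5.738e-04 m².
Depth limit h_lim = 0.06406 mm = 6.406e-05 m.
As SI base values: W = 1223 N, H = 4.384e+08 Pa, K = 3.887e-05.
Volume at the limit: V_lim = h_lim·A = 6.406e-05 · 5.738e-04 = 3.676e-08 m³.
So the life L = V_lim·H/(K·W) = 3.676e-08 · 4.384e+08 / (3.887e-05 · 1223) = 339.0 m.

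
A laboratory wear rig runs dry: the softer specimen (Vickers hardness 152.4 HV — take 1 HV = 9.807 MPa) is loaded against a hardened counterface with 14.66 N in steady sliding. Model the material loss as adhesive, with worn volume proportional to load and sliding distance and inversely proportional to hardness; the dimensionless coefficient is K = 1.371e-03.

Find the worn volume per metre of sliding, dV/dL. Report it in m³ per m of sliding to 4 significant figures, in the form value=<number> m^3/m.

All arithmetic maintains full float precision; intermediates are shown rounded — a single final rounding, at 4 significant figures.
Hardness H = 152.4 HV × 9.807 MPa/HV = 1495 MPa = 1.495e+09 Pa.
As SI base values: W = 14.66 N, H = 1.495e+09 Pa, K = 1.371e-03.
Rate of wear dV/dL = K·W/H — distance-free: 1.371e-03 · 14.66 / 1.495e+09 = 1.345e-11 m³/m.

value=1.345e-11 m^3/m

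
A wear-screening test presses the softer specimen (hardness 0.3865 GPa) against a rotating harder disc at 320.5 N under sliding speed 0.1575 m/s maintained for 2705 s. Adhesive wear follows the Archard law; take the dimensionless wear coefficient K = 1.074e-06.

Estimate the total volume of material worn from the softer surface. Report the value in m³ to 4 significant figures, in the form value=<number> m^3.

value=3.794e-10 m^3

The algebra runs at exact precision — intermediate values are printed rounded. Rounded once at the end: four significant digits.
Convert: Path length L = v·t = 0.1575 m/s × 2705 s = 426.0 m.
Convert: Hardness H = 0.3865 GPa = 3.865e+08 Pa.
Restated in SI base units: W = 320.5 N, H = 3.865e+08 Pa, K = 1.074e-06.
Worn volume V = K·W·L/H = 1.074e-06 · 320.5 · 426.0 / 3.865e+08 = 3.794e-10 m³.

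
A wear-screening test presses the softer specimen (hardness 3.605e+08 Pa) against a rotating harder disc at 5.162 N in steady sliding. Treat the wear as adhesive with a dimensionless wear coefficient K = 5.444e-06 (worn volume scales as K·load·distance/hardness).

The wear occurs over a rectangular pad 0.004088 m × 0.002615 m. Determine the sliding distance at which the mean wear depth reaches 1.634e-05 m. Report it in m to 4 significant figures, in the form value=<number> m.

Intermediate values appear rounded — all working math carries full float precision; a single final rounding: four significant digits.
Contact area A = 0.004088 m × 0.002615 m = 1.069e-05 m².
As SI base values: W = 5.162 N, H = 3.605e+08 Pa, K = 5.444e-06.
Permissible volume V_lim = h_lim·A = 1.634e-05 · 1.069e-05 = 1.747e-10 m³.
Thus life L = V_lim·H/(K·W) = 1.747e-10 · 3.605e+08 / (5.444e-06 · 5.162) = 2241 m.

value=2241 m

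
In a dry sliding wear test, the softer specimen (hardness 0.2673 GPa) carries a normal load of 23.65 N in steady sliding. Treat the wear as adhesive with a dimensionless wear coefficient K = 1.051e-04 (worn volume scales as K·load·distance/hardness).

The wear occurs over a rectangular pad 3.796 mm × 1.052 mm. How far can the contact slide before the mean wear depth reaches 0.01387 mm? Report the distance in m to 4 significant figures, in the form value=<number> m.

The intermediates are shown rounded. All working math maintains full precision, and a single final rounding to 4 significant figures.
Hardness H = 0.2673 GPa = 2.673e+08 Pa.
Pad sides 3.796 mm × 1.052 mm = 0.003796 m × 0.001052 m. Contact area A = 0.003796 m × 0.001052 m = 3.993e-06 m².
Depth limit h_lim = 0.01387 mm = 1.387e-05 m.
Expressed in SI base units: W = 23.65 N, H = 2.673e+08 Pa, K = 1.051e-04.
At the depth limit, V_lim = h_lim·A = 1.387e-05 · 3.993e-06 = 5.539e-11 m³.
Sliding life L = V_lim·H/(K·W) = 5.539e-11 · 2.673e+08 / (1.051e-04 · 23.65) = 5.956 m.

value=5.956 m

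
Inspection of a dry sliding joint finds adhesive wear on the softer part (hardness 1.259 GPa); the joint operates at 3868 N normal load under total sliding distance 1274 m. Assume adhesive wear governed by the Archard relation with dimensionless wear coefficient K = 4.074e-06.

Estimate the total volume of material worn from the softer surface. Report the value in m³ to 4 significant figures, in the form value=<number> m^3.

All arithmetic holds full float precision, and the intermediates are printed rounded, and a lone final rounding to 4 significant digits.
Hardness H = 1.259 GPa = 1.259e+09 Pa.
Working in SI base units: W = 3868 N, H = 1.259e+09 Pa, K = 4.074e-06.
The Archard volume V = K·W·L/H = 4.074e-06 · 3868 · 1274 / 1.259e+09 = 1.595e-08 m³.

value=1.595e-08 m^3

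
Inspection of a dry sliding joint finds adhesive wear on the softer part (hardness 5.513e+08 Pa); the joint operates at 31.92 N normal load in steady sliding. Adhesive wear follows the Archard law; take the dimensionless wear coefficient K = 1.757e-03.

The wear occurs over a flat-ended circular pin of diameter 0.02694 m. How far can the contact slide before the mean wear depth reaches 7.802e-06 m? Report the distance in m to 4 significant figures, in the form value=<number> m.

value=43.72 m

The algebra keeps exact precision, and quoted intermediates are rounded; one last rounding, at four significant figures.
Convert: Contact area A = π·d²/4 = π·(0.02694 m)²/4 = 5.700e-04 m².
SI base units throughout: W = 31.92 N, H = 5.513e+08 Pa, K = 1.757e-03.
Permissible volume V_lim = h_lim·A = 7.802e-06 · 5.700e-04 = 4.447e-09 m³.
So the life L = V_lim·H/(K·W) = 4.447e-09 · 5.513e+08 / (1.757e-03 · 31.92) = 43.72 m.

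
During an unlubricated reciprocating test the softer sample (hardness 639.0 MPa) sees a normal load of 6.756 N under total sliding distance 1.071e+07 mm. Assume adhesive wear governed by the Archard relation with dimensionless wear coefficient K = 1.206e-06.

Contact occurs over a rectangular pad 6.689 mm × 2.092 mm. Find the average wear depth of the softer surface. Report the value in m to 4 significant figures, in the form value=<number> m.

value=9.759e-06 m

Intermediate values are shown rounded; the computation holds exact precision; a single final rounding to 4 significant digits.
Total distance L = 1.071e+07 mm = 1.071e+04 m.
Hardness H = 639.0 MPa = 6.390e+08 Pa.
Pad sides 6.689 mm × 2.092 mm = 0.006689 m × 0.002092 m. Contact area A = 0.006689 m × 0.002092 m = 1.399e-05 m².
As SI base values: W = 6.756 N, H = 6.390e+08 Pa, K = 1.206e-06.
The Archard volume V = K·W·L/H = 1.206e-06 · 6.756 · 1.071e+04 / 6.390e+08 = 1.366e-10 m³.
Mean wear depth h = V/A = 1.366e-10 / 1.399e-05 = 9.759e-06 m.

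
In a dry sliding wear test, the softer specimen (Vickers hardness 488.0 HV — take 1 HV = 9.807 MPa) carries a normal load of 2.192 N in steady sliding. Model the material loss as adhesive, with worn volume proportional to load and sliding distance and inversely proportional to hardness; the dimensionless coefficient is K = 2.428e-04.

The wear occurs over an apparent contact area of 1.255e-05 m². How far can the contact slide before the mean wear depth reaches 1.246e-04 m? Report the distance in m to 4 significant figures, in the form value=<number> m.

The intermediates are printed rounded. The algebra maintains exact precision; one final rounding to four significant figures.
Hardness H = 488.0 HV × 9.807 MPa/HV = 4786 MPa = 4.786e+09 Pa.
Working in SI base units: W = 2.192 N, H = 4.786e+09 Pa, K = 2.428e-04.
Volume at the limit: V_lim = h_lim·A = 1.246e-04 · 1.255e-05 = 1.564e-09 m³.
Sliding life L = V_lim·H/(K·W) = 1.564e-09 · 4.786e+09 / (2.428e-04 · 2.192) = 1.406e+04 m.

value=1.406e+04 m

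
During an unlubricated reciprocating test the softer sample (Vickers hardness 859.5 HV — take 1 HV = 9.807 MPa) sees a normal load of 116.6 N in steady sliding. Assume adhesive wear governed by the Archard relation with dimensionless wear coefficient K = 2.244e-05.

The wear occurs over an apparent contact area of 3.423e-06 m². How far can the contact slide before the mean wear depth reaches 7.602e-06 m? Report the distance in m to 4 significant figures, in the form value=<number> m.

value=83.83 m

All arithmetic holds full float precision — intermediate values are printed rounded, and a lone final rounding, at 4 significant figures.
Hardness H = 859.5 HV × 9.807 MPa/HV = 8429 MPa = 8.429e+09 Pa.
In SI base units: W = 116.6 N, H = 8.429e+09 Pa, K = 2.244e-05.
Limit volume V_lim = h_lim·A = 7.602e-06 · 3.423e-06 = 2.602e-11 m³.
Thus life L = V_lim·H/(K·W) = 2.602e-11 · 8.429e+09 / (2.244e-05 · 116.6) = 83.83 m.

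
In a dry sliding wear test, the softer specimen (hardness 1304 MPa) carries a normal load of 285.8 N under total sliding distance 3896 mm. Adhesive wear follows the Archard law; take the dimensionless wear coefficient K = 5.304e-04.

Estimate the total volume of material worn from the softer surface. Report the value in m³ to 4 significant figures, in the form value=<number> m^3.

value=4.529e-10 m^3

The intermediates are displayed rounded, and all working math carries full precision; one final rounding, at 4 significant digits.
Path length L = 3896 mm = 3.896 m.
Hardness H = 1304 MPa = 1.304e+09 Pa.
SI base units throughout: W = 285.8 N, H = 1.304e+09 Pa, K = 5.304e-04.
By Archard's law, V = K·W·L/H = 5.304e-04 · 285.8 · 3.896 / 1.304e+09 = 4.529e-10 m³.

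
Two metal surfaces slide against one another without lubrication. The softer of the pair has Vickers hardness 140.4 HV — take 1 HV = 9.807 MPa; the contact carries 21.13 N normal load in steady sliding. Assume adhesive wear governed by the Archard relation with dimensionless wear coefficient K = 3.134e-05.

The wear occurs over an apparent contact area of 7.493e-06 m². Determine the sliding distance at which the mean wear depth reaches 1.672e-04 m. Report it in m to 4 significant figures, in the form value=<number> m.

value=2605 m

The intermediates are shown rounded. The algebra carries full float precision, and a single final rounding to 4 significant digits.
Convert: Hardness H = 140.4 HV × 9.807 MPa/HV = 1377 MPa = 1.377e+09 Pa.
Working in SI base units: W = 21.13 N, H = 1.377e+09 Pa, K = 3.134e-05.
Permissible volume V_lim = h_lim·A = 1.672e-04 · 7.493e-06 = 1.253e-09 m³.
Thus life L = V_lim·H/(K·W) = 1.253e-09 · 1.377e+09 / (3.134e-05 · 21.13) = 2605 m.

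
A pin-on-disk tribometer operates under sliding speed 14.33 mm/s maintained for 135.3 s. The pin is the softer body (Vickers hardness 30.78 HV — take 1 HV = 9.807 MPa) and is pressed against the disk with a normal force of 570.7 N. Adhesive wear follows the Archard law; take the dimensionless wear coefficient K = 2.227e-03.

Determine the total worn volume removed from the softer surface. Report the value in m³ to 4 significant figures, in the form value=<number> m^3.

value=8.163e-09 m^3

Intermediates are shown rounded, and all working math keeps full precision — one final rounding to 4 significant digits.
Sliding speed v = 14.33 mm/s = 0.01433 m/s. Path length L = v·t = 0.01433 m/s × 135.3 s = 1.939 m.
Hardness H = 30.78 HV × 9.807 MPa/HV = 301.9 MPa = 3.019e+08 Pa.
Collected in SI base units: W = 570.7 N, H = 3.019e+08 Pa, K = 2.227e-03.
By Archard's law, V = K·W·L/H = 2.227e-03 · 570.7 · 1.939 / 3.019e+08 = 8.163e-09 m³.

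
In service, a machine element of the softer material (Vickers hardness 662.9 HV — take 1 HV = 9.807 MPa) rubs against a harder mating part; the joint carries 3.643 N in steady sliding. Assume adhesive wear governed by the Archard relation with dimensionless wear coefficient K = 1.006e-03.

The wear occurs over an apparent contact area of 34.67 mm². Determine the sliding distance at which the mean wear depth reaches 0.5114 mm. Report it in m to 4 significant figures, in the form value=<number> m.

Each operation carries full precision, and the intermediates are shown rounded. Rounded once at the end to four significant digits.
Hardness H = 662.9 HV × 9.807 MPa/HV = 6501 MPa = 6.501e+09 Pa.
Contact area A = 34.67 mm² = 3.467e-05 m².
Depth limit h_lim = 0.5114 mm = 5.114e-04 m.
Working in SI base units: W = 3.643 N, H = 6.501e+09 Pa, K = 1.006e-03.
At the depth limit, V_lim = h_lim·A = 5.114e-04 · 3.467e-05 = 1.773e-08 m³.
So the life L = V_lim·H/(K·W) = 1.773e-08 · 6.501e+09 / (1.006e-03 · 3.643) = 3.145e+04 m.

value=3.145e+04 m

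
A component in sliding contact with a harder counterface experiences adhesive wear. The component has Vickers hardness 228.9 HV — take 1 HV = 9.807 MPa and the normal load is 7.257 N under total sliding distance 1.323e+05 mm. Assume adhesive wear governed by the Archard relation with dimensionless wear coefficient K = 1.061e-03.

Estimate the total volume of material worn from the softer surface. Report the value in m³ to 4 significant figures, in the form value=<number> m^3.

Intermediates appear rounded — every step keeps full float precision, and rounded once at the end, at four significant figures.
Total distance L = 1.323e+05 mm = 132.3 m.
Hardness H = 228.9 HV × 9.807 MPa/HV = 2245 MPa = 2.245e+09 Pa.
SI base units throughout: W = 7.257 N, H = 2.245e+09 Pa, K = 1.061e-03.
Wear volume V = K·W·L/H = 1.061e-03 · 7.257 · 132.3 / 2.245e+09 = 4.538e-10 m³.

value=4.538e-10 m^3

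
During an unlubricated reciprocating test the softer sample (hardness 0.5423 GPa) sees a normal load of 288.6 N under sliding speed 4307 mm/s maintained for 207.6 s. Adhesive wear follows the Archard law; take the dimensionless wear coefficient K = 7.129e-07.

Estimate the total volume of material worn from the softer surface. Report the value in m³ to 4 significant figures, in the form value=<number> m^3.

Printed values are rounded; each operation maintains full float precision; rounded once at the end: four significant figures.
Sliding speed v = 4307 mm/s = 4.307 m/s. Distance L = v·t = 4.307 m/s × 207.6 s = 894.1 m.
Hardness H = 0.5423 GPa = 5.423e+08 Pa.
Working in SI base units: W = 288.6 N, H = 5.423e+08 Pa, K = 7.129e-07.
Archard volume V = K·W·L/H = 7.129e-07 · 288.6 · 894.1 / 5.423e+08 = 3.392e-10 m³.

value=3.392e-10 m^3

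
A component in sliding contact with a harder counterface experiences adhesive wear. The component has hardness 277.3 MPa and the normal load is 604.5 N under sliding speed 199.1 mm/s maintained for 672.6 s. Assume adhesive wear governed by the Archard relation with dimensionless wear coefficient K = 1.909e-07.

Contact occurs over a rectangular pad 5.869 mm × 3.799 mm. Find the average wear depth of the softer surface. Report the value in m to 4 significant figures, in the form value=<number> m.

All arithmetic keeps exact precision, and shown intermediates are rounded — one last rounding, at 4 significant digits.
Sliding speed v = 199.1 mm/s = 0.1991 m/s. Path length L = v·t = 0.1991 m/s × 672.6 s = 133.9 m.
Hardness H = 277.3 MPa = 2.773e+08 Pa.
Pad sides 5.869 mm × 3.799 mm = 0.005869 m × 0.003799 m. Contact area A = 0.005869 m × 0.003799 m = 2.230e-05 m².
In SI base units, W = 604.5 N, H = 2.773e+08 Pa, K = 1.909e-07.
The Archard volume V = K·W·L/H = 1.909e-07 · 604.5 · 133.9 / 2.773e+08 = 5.573e-11 m³.
Depth h = V/A = 5.573e-11 / 2.230e-05 = 2.499e-06 m.

value=2.499e-06 m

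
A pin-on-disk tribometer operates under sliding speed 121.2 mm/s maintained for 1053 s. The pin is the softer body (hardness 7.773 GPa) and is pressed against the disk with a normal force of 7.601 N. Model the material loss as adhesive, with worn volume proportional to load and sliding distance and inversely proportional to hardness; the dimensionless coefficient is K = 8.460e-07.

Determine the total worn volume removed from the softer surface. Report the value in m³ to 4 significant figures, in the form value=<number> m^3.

All working math maintains exact precision; intermediate values are displayed rounded; rounded just once: four significant digits.
Convert: Sliding speed v = 121.2 mm/s = 0.1212 m/s. The distance L = v·t = 0.1212 m/s × 1053 s = 127.6 m.
Convert: Hardness H = 7.773 GPa = 7.773e+09 Pa.
As SI base values: W = 7.601 N, H = 7.773e+09 Pa, K = 8.460e-07.
Wear volume V = K·W·L/H = 8.460e-07 · 7.601 · 127.6 / 7.773e+09 = 1.056e-13 m³.

value=1.056e-13 m^3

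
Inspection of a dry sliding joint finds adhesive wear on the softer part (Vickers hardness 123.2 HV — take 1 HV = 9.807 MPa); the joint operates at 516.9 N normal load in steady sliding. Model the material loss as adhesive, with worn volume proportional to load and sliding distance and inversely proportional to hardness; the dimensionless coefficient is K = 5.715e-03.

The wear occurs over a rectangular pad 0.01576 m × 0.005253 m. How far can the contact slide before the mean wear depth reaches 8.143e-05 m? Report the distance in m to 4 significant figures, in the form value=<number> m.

Intermediate values appear rounded; each operation runs at exact precision, and one last rounding, at 4 significant digits.
Hardness H = 123.2 HV × 9.807 MPa/HV = 1208 MPa = 1.208e+09 Pa.
Contact area A = 0.01576 m × 0.005253 m = 8.279e-05 m².
Expressed in SI base units: W = 516.9 N, H = 1.208e+09 Pa, K = 5.715e-03.
Limit volume V_lim = h_lim·A = 8.143e-05 · 8.279e-05 = 6.741e-09 m³.
Thus life L = V_lim·H/(K·W) = 6.741e-09 · 1.208e+09 / (5.715e-03 · 516.9) = 2.757 m.

value=2.757 m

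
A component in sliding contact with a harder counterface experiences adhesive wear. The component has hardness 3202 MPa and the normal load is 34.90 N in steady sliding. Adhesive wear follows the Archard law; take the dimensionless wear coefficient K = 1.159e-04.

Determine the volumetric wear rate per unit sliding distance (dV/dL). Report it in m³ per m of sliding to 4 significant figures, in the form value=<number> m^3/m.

value=1.263e-12 m^3/m

Shown intermediates are rounded; all arithmetic keeps exact precision; one final rounding to four significant figures.
Convert: Hardness H = 3202 MPa = 3.202e+09 Pa.
In SI base units, W = 34.90 N, H = 3.202e+09 Pa, K = 1.159e-04.
Wear rate dV/dL = K·W/H: 1.159e-04 · 34.90 / 3.202e+09 = 1.263e-12 m³/m.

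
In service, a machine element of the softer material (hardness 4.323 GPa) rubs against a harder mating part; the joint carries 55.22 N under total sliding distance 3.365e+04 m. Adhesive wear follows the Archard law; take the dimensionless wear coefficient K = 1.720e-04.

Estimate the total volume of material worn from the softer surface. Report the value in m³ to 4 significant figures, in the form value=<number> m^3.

value=7.393e-08 m^3

The algebra carries exact precision. Intermediate values appear rounded — a lone final rounding: four significant figures.
Convert: Hardness H = 4.323 GPa = 4.323e+09 Pa.
SI base units throughout: W = 55.22 N, H = 4.323e+09 Pa, K = 1.720e-04.
Worn volume V = K·W·L/H = 1.720e-04 · 55.22 · 3.365e+04 / 4.323e+09 = 7.393e-08 m³.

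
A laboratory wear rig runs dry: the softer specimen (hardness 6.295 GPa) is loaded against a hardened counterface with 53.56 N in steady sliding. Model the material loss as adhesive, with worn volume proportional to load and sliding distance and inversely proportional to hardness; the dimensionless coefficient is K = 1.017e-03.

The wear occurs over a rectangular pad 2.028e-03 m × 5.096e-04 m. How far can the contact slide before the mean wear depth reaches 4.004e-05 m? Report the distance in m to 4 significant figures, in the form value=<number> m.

Intermediates are shown rounded, and all arithmetic maintains exact precision; one last rounding: 4 significant figures.
Convert: Hardness H = 6.295 GPa = 6.295e+09 Pa.
Convert: Contact area A = 2.028e-03 m × 5.096e-04 m = 1.033e-06 m².
Restated in SI base units: W = 53.56 N, H = 6.295e+09 Pa, K = 1.017e-03.
Volume at the limit: V_lim = h_lim·A = 4.004e-05 · 1.033e-06 = 4.138e-11 m³.
Inverting, life L = V_lim·H/(K·W) = 4.138e-11 · 6.295e+09 / (1.017e-03 · 53.56) = 4.782 m.

value=4.782 m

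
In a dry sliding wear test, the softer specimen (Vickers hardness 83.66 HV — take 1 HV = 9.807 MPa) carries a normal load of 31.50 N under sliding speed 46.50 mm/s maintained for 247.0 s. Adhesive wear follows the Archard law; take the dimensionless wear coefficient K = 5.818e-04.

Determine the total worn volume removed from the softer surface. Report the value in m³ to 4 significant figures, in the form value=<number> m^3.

The intermediates appear rounded; all arithmetic carries exact precision. Rounded once at the end to 4 significant figures.
Sliding speed v = 46.50 mm/s = 0.04650 m/s. The distance L = v·t = 0.04650 m/s × 247.0 s = 11.49 m.
Hardness H = 83.66 HV × 9.807 MPa/HV = 820.5 MPa = 8.205e+08 Pa.
SI base units throughout: W = 31.50 N, H = 8.205e+08 Pa, K = 5.818e-04.
Archard volume V = K·W·L/H = 5.818e-04 · 31.50 · 11.49 / 8.205e+08 = 2.566e-10 m³.

value=2.566e-10 m^3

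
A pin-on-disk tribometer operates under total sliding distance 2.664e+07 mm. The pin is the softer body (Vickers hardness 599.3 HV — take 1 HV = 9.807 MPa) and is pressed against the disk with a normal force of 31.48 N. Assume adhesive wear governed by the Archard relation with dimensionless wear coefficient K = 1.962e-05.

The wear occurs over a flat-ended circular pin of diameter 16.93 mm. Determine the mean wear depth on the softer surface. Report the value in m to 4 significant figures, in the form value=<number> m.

value=1.244e-05 m

The computation carries full precision, and the intermediates are shown rounded; one final rounding: 4 significant digits.
Path length L = 2.664e+07 mm = 2.664e+04 m.
Hardness H = 599.3 HV × 9.807 MPa/HV = 5877 MPa = 5.877e+09 Pa.
Pin diameter d = 16.93 mm = 0.01693 m. Contact area A = π·d²/4 = π·(0.01693 m)²/4 = 2.251e-04 m².
As SI base values: W = 31.48 N, H = 5.877e+09 Pa, K = 1.962e-05.
Wear volume V = K·W·L/H = 1.962e-05 · 31.48 · 2.664e+04 / 5.877e+09 = 2.800e-09 m³.
Depth h = V/A = 2.800e-09 / 2.251e-04 = 1.244e-05 m.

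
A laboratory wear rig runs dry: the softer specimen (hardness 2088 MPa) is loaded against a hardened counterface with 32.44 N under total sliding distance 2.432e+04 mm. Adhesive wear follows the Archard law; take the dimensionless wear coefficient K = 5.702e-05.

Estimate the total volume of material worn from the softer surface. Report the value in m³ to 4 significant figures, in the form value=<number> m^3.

The computation keeps exact precision, and intermediates appear rounded, and a single final rounding, at 4 significant figures.
Convert: Distance covered L = 2.432e+04 mm = 24.32 m.
Convert: Hardness H = 2088 MPa = 2.088e+09 Pa.
Collected in SI base units: W = 32.44 N, H = 2.088e+09 Pa, K = 5.702e-05.
Volume removed: V = K·W·L/H = 5.702e-05 · 32.44 · 24.32 / 2.088e+09 = 2.154e-11 m³.

value=2.154e-11 m^3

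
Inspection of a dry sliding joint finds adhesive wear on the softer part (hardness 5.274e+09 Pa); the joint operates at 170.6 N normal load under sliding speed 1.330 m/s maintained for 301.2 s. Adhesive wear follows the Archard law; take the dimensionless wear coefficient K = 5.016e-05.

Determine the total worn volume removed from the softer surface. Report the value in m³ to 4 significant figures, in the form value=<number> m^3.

The intermediates are shown rounded — all arithmetic holds full float precision. Rounded once at the end: four significant digits.
Sliding distance L = v·t = 1.330 m/s × 301.2 s = 400.6 m.
In SI base units: W = 170.6 N, H = 5.274e+09 Pa, K = 5.016e-05.
Archard volume V = K·W·L/H = 5.016e-05 · 170.6 · 400.6 / 5.274e+09 = 6.500e-10 m³.

value=6.500e-10 m^3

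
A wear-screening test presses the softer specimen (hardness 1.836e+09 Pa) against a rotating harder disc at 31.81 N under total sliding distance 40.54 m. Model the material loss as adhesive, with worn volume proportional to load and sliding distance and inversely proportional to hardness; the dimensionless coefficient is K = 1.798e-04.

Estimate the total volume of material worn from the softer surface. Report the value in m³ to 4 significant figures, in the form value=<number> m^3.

Every step carries full float precision — the intermediates appear rounded, and a lone final rounding, at 4 significant figures.
Expressed in SI base units: W = 31.81 N, H = 1.836e+09 Pa, K = 1.798e-04.
Archard relation: V = K·W·L/H = 1.798e-04 · 31.81 · 40.54 / 1.836e+09 = 1.263e-10 m³.

value=1.263e-10 m^3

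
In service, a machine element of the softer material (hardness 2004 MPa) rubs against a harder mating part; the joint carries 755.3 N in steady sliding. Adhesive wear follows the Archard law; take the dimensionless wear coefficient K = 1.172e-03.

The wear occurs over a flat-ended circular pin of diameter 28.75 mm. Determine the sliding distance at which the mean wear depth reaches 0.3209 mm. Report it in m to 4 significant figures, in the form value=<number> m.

The intermediates are printed rounded, and every step runs at full precision; rounded just once, at 4 significant digits.
Convert: Hardness H = 2004 MPa = 2.004e+09 Pa.
Convert: Pin diameter d = 28.75 mm = 0.02875 m. Contact area A = π·d²/4 = π·(0.02875 m)²/4 = 6.492e-04 m².
Convert: Depth limit h_lim = 0.3209 mm = 3.209e-04 m.
In SI base units: W = 755.3 N, H = 2.004e+09 Pa, K = 1.172e-03.
Permissible volume V_lim = h_lim·A = 3.209e-04 · 6.492e-04 = 2.083e-07 m³.
Thus life L = V_lim·H/(K·W) = 2.083e-07 · 2.004e+09 / (1.172e-03 · 755.3) = 471.6 m.

value=471.6 m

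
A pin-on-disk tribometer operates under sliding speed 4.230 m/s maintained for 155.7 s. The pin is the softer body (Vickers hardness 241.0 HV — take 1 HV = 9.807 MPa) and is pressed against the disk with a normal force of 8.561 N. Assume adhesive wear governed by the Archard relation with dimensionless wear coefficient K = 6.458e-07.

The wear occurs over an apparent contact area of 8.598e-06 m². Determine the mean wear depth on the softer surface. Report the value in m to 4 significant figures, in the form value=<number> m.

Each operation maintains full precision. Intermediates are shown rounded; a single final rounding: four significant digits.
Convert: Distance covered L = v·t = 4.230 m/s × 155.7 s = 658.6 m.
Convert: Hardness H = 241.0 HV × 9.807 MPa/HV = 2363 MPa = 2.363e+09 Pa.
In SI base units, W = 8.561 N, H = 2.363e+09 Pa, K = 6.458e-07.
By Archard's law, V = K·W·L/H = 6.458e-07 · 8.561 · 658.6 / 2.363e+09 = 1.541e-12 m³.
Average depth h = V/A = 1.541e-12 / 8.598e-06 = 1.792e-07 m.

value=1.792e-07 m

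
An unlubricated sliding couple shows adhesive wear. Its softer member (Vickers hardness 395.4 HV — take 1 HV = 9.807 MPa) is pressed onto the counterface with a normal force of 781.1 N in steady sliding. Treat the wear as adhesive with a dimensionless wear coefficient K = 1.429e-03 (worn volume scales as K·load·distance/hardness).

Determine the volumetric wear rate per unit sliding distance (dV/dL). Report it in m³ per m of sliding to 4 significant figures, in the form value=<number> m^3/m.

Intermediate values are shown rounded, and the algebra keeps full precision. Rounded once at the end: four significant figures.
Convert: Hardness H = 395.4 HV × 9.807 MPa/HV = 3878 MPa = 3.878e+09 Pa.
Restated in SI base units: W = 781.1 N, H = 3.878e+09 Pa, K = 1.429e-03.
Sliding wear rate dV/dL = K·W/H (independent of L): 1.429e-03 · 781.1 / 3.878e+09 = 2.878e-10 m³/m.

value=2.878e-10 m^3/m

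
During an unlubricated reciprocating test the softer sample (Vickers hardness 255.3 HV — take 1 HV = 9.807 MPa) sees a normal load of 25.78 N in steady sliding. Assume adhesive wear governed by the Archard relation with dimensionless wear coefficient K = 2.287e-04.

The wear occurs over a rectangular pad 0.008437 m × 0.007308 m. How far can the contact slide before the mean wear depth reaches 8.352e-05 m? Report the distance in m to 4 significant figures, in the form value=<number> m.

The algebra keeps full float precision; the intermediates appear rounded — a single final rounding to 4 significant digits.
Convert: Hardness H = 255.3 HV × 9.807 MPa/HV = 2504 MPa = 2.504e+09 Pa.
Convert: Contact area A = 0.008437 m × 0.007308 m = 6.166e-05 m².
In SI base units: W = 25.78 N, H = 2.504e+09 Pa, K = 2.287e-04.
Volume at the limit: V_lim = h_lim·A = 8.352e-05 · 6.166e-05 = 5.150e-09 m³.
Inverting, life L = V_lim·H/(K·W) = 5.150e-09 · 2.504e+09 / (2.287e-04 · 25.78) = 2187 m.

value=2187 m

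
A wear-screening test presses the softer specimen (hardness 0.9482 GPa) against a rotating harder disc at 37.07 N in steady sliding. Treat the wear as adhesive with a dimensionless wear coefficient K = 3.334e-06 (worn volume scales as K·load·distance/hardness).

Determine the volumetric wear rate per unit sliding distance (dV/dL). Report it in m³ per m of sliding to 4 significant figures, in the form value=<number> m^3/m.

value=1.303e-13 m^3/m

The computation carries exact precision; intermediates are displayed rounded; rounded once at the end to four significant figures.
Convert: Hardness H = 0.9482 GPa = 9.482e+08 Pa.
In SI base units: W = 37.07 N, H = 9.482e+08 Pa, K = 3.334e-06.
Volumetric rate dV/dL = K·W/H: 3.334e-06 · 37.07 / 9.482e+08 = 1.303e-13 m³/m.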